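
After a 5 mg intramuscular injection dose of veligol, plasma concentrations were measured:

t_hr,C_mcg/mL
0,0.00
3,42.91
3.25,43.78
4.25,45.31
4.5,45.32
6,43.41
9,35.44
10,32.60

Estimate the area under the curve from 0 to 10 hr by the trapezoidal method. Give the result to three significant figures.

Trapezoidal AUC_0→10:
  [0→3]: (0.00+42.91)/2 × 3 = 64.365
  [3→3.25]: (42.91+43.78)/2 × 0.25 = 10.83625
  [3.25→4.25]: (43.78+45.31)/2 × 1 = 44.545
  [4.25→4.5]: (45.31+45.32)/2 × 0.25 = 11.32875
  [4.5→6]: (45.32+43.41)/2 × 1.5 = 66.5475
  [6→9]: (43.41+35.44)/2 × 3 = 118.275
  [9→10]: (35.44+32.60)/2 × 1 = 34.02
  Sum = 349.9175 mcg/mL·hr

AUC = 350 mcg/mL·hr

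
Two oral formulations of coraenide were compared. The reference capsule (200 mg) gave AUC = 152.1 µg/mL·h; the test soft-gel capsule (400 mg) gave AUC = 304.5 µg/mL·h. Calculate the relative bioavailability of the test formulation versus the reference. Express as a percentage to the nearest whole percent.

F_rel = (AUC_test/D_test) / (AUC_ref/D_ref)
      = (304.5/400) / (152.1/200)
      = 0.76125 / 0.7605 = 1.0010 = 100.10%

F_rel = 100%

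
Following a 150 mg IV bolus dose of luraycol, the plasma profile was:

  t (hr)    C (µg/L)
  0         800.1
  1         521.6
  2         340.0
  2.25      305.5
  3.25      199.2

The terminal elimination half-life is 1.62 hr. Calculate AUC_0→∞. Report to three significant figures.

AUC = 1890 µg/L·hr

Trapezoidal AUC_0→3.25:
  [0→1]: (800.1+521.6)/2 × 1 = 660.85
  [1→2]: (521.6+340.0)/2 × 1 = 430.8
  [2→2.25]: (340.0+305.5)/2 × 0.25 = 80.6875
  [2.25→3.25]: (305.5+199.2)/2 × 1 = 252.35
  Sum = 1424.6875 µg/L·hr
k_e = ln2 / t½ = 0.693147 / 1.62 = 0.4279 hr^-1
Extrapolated tail: C_last / k_e = 199.2 / 0.4279 = 465.529
AUC_0→∞ = 1424.6875 + 465.529 = 1890.2165 µg/L·hr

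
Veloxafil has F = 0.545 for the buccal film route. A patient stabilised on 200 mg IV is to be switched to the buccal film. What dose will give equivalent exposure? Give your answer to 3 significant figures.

D_buccal = 367 mg

For equal systemic exposure: F × D_ev = D_iv
D_ev = D_iv / F = 200 / 0.545 = 366.972 mg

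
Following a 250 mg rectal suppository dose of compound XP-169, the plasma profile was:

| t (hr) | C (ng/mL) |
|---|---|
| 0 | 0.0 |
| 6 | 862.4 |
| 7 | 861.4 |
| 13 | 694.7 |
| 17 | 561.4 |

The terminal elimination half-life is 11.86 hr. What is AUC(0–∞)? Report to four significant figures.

Trapezoidal AUC_0→17:
  [0→6]: (0.0+862.4)/2 × 6 = 2587.2
  [6→7]: (862.4+861.4)/2 × 1 = 861.9
  [7→13]: (861.4+694.7)/2 × 6 = 4668.3
  [13→17]: (694.7+561.4)/2 × 4 = 2512.2
  Sum = 10629.6 ng/mL·hr
k_e = ln2 / t½ = 0.693147 / 11.86 = 0.0584 hr^-1
Extrapolated tail: C_last / k_e = 561.4 / 0.0584 = 9613.014
AUC_0→∞ = 10629.6 + 9613.014 = 20242.614 ng/mL·hr

AUC = 20240 ng/mL·hr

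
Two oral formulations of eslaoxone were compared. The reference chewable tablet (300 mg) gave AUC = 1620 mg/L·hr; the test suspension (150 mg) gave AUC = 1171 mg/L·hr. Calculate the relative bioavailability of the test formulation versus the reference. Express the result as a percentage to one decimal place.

F_rel = (AUC_test/D_test) / (AUC_ref/D_ref)
      = (1171/150) / (1620/300)
      = 7.80667 / 5.4 = 1.4457 = 144.57%

F_rel = 144.6%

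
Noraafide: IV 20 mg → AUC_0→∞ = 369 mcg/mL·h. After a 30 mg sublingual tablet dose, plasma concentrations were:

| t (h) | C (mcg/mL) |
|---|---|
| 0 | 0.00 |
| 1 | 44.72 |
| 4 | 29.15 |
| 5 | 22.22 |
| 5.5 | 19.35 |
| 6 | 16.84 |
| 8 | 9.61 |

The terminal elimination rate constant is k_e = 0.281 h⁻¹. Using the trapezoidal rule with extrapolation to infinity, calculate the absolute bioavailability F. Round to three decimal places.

F = 0.432

Trapezoidal AUC_0→8 (sublingual tablet):
  [0→1]: (0.00+44.72)/2 × 1 = 22.36
  [1→4]: (44.72+29.15)/2 × 3 = 110.805
  [4→5]: (29.15+22.22)/2 × 1 = 25.685
  [5→5.5]: (22.22+19.35)/2 × 0.5 = 10.3925
  [5.5→6]: (19.35+16.84)/2 × 0.5 = 9.0475
  [6→8]: (16.84+9.61)/2 × 2 = 26.45
  Sum = 204.74 mcg/mL·h
Tail: C_last/k_e = 9.61/0.281 = 34.199
AUC_0→∞ (sublingual tablet) = 204.74 + 34.199 = 238.939 mcg/mL·h
F = (AUC_ev/D_ev)/(AUC_iv/D_iv) = (238.939/30)/(369/20) = 7.96463/18.45 = 0.4317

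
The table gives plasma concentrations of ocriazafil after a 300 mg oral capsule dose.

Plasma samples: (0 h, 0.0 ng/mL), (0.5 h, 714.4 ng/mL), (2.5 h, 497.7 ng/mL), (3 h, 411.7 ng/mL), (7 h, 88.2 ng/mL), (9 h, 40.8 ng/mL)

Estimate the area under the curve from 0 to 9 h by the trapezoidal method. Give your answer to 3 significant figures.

Trapezoidal AUC_0→9:
  [0→0.5]: (0.0+714.4)/2 × 0.5 = 178.6
  [0.5→2.5]: (714.4+497.7)/2 × 2 = 1212.1
  [2.5→3]: (497.7+411.7)/2 × 0.5 = 227.35
  [3→7]: (411.7+88.2)/2 × 4 = 999.8
  [7→9]: (88.2+40.8)/2 × 2 = 129.0
  Sum = 2746.85 ng/mL·h

AUC = 2750 ng/mL·h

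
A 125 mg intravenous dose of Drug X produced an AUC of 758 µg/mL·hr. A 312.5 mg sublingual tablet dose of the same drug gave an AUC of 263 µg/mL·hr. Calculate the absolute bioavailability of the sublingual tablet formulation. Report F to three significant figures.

F = (AUC_ev / D_ev) / (AUC_iv / D_iv)
  = (263/312.5) / (758/125)
  = 0.8416 / 6.064 = 0.1388

F = 0.139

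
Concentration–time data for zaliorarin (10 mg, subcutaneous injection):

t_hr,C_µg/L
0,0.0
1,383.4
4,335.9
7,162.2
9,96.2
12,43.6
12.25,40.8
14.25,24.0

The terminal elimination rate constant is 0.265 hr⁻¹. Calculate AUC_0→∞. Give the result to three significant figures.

Trapezoidal AUC_0→14.25:
  [0→1]: (0.0+383.4)/2 × 1 = 191.7
  [1→4]: (383.4+335.9)/2 × 3 = 1078.95
  [4→7]: (335.9+162.2)/2 × 3 = 747.15
  [7→9]: (162.2+96.2)/2 × 2 = 258.4
  [9→12]: (96.2+43.6)/2 × 3 = 209.7
  [12→12.25]: (43.6+40.8)/2 × 0.25 = 10.55
  [12.25→14.25]: (40.8+24.0)/2 × 2 = 64.8
  Sum = 2561.25 µg/L·hr
Extrapolated tail: C_last / k_e = 24.0 / 0.265 = 90.566
AUC_0→∞ = 2561.25 + 90.566 = 2651.816 µg/L·hr

AUC = 2650 µg/L·hr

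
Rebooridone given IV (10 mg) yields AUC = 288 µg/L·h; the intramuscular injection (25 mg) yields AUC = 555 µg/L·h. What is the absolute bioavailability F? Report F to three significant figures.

F = (AUC_ev / D_ev) / (AUC_iv / D_iv)
  = (555/25) / (288/10)
  = 22.2 / 28.8 = 0.7708

F = 0.771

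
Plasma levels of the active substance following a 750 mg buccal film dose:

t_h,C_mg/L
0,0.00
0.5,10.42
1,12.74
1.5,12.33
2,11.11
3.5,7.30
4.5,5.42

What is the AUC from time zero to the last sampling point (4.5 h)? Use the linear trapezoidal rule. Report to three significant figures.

AUC = 40.7 mg/L·h

Trapezoidal AUC_0→4.5:
  [0→0.5]: (0.00+10.42)/2 × 0.5 = 2.605
  [0.5→1]: (10.42+12.74)/2 × 0.5 = 5.79
  [1→1.5]: (12.74+12.33)/2 × 0.5 = 6.2675
  [1.5→2]: (12.33+11.11)/2 × 0.5 = 5.86
  [2→3.5]: (11.11+7.30)/2 × 1.5 = 13.8075
  [3.5→4.5]: (7.30+5.42)/2 × 1 = 6.36
  Sum = 40.69 mg/L·h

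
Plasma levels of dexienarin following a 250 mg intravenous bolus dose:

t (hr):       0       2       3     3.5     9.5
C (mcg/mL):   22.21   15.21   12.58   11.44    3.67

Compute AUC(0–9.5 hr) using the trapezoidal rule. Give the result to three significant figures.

Trapezoidal AUC_0→9.5:
  [0→2]: (22.21+15.21)/2 × 2 = 37.42
  [2→3]: (15.21+12.58)/2 × 1 = 13.895
  [3→3.5]: (12.58+11.44)/2 × 0.5 = 6.005
  [3.5→9.5]: (11.44+3.67)/2 × 6 = 45.33
  Sum = 102.65 mcg/mL·hr

AUC = 103 mcg/mL·hr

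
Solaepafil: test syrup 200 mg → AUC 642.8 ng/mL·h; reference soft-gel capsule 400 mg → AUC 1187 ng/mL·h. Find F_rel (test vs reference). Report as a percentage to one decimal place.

F_rel = (AUC_test/D_test) / (AUC_ref/D_ref)
      = (642.8/200) / (1187/400)
      = 3.214 / 2.9675 = 1.0831 = 108.31%

F_rel = 108.3%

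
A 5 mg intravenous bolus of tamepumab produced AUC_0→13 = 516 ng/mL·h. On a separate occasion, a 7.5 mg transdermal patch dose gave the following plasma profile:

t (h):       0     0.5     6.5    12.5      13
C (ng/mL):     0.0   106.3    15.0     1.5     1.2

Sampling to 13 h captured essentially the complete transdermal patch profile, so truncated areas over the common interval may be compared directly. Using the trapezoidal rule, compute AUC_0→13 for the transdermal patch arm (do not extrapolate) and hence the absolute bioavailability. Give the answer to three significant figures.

Trapezoidal AUC_0→13 (transdermal patch):
  [0→0.5]: (0.0+106.3)/2 × 0.5 = 26.575
  [0.5→6.5]: (106.3+15.0)/2 × 6 = 363.9
  [6.5→12.5]: (15.0+1.5)/2 × 6 = 49.5
  [12.5→13]: (1.5+1.2)/2 × 0.5 = 0.675
  Sum = 440.65 ng/mL·h
F = (AUC_ev/D_ev)/(AUC_iv/D_iv) = (440.65/7.5)/(516/5) = 58.7533/103.2 = 0.5693

F = 0.569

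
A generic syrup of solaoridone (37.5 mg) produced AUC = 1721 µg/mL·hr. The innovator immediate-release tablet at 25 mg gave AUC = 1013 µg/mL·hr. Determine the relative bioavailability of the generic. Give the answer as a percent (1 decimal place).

F_rel = (AUC_test/D_test) / (AUC_ref/D_ref)
      = (1721/37.5) / (1013/25)
      = 45.8933 / 40.52 = 1.1326 = 113.26%

F_rel = 113.3%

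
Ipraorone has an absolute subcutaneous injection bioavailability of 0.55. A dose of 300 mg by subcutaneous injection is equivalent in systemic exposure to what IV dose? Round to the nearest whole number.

D_iv = 165 mg

Systemic exposure from an extravascular dose = F × D_ev, so the equivalent IV dose is F × D_ev.
D_iv = F × D_ev = 0.55 × 300 = 165 mg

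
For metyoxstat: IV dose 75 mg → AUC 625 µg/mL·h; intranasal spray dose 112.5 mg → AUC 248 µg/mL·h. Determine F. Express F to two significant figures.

F = 0.26

F = (AUC_ev / D_ev) / (AUC_iv / D_iv)
  = (248/112.5) / (625/75)
  = 2.20444 / 8.33333 = 0.2645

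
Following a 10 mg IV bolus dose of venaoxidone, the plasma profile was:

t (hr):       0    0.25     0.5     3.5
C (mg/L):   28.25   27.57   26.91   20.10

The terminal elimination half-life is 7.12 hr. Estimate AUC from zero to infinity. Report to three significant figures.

AUC = 291 mg/L·hr

Trapezoidal AUC_0→3.5:
  [0→0.25]: (28.25+27.57)/2 × 0.25 = 6.9775
  [0.25→0.5]: (27.57+26.91)/2 × 0.25 = 6.81
  [0.5→3.5]: (26.91+20.10)/2 × 3 = 70.515
  Sum = 84.3025 mg/L·hr
k_e = ln2 / t½ = 0.693147 / 7.12 = 0.0974 hr^-1
Extrapolated tail: C_last / k_e = 20.10 / 0.0974 = 206.366
AUC_0→∞ = 84.3025 + 206.366 = 290.6685 mg/L·hr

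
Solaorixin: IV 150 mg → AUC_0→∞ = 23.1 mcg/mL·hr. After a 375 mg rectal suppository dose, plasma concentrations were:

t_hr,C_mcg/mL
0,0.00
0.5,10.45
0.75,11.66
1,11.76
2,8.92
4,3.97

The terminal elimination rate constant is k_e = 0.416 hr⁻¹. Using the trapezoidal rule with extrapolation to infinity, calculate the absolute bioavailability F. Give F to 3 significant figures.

F = 0.711

Trapezoidal AUC_0→4 (rectal suppository):
  [0→0.5]: (0.00+10.45)/2 × 0.5 = 2.6125
  [0.5→0.75]: (10.45+11.66)/2 × 0.25 = 2.76375
  [0.75→1]: (11.66+11.76)/2 × 0.25 = 2.9275
  [1→2]: (11.76+8.92)/2 × 1 = 10.34
  [2→4]: (8.92+3.97)/2 × 2 = 12.89
  Sum = 31.53375 mcg/mL·hr
Tail: C_last/k_e = 3.97/0.416 = 9.543
AUC_0→∞ (rectal suppository) = 31.53375 + 9.543 = 41.07675 mcg/mL·hr
F = (AUC_ev/D_ev)/(AUC_iv/D_iv) = (41.07675/375)/(23.1/150) = 0.109538/0.154 = 0.7113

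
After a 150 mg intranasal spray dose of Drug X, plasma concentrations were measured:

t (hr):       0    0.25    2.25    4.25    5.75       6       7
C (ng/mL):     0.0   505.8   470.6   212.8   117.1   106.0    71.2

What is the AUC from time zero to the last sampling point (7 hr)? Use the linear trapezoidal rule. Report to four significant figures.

AUC = 2087 ng/mL·hr

Trapezoidal AUC_0→7:
  [0→0.25]: (0.0+505.8)/2 × 0.25 = 63.225
  [0.25→2.25]: (505.8+470.6)/2 × 2 = 976.4
  [2.25→4.25]: (470.6+212.8)/2 × 2 = 683.4
  [4.25→5.75]: (212.8+117.1)/2 × 1.5 = 247.425
  [5.75→6]: (117.1+106.0)/2 × 0.25 = 27.8875
  [6→7]: (106.0+71.2)/2 × 1 = 88.6
  Sum = 2086.9375 ng/mL·hr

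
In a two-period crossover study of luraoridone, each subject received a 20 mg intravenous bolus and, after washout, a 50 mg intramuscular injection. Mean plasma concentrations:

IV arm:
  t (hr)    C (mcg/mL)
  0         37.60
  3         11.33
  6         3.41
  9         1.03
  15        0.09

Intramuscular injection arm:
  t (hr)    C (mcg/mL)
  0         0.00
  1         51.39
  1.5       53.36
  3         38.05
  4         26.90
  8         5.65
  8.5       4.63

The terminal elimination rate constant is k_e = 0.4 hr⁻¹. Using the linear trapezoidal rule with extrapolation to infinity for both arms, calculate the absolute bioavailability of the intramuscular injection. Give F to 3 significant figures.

Trapezoidal AUC_0→15 (IV):
  [0→3]: (37.60+11.33)/2 × 3 = 73.395
  [3→6]: (11.33+3.41)/2 × 3 = 22.11
  [6→9]: (3.41+1.03)/2 × 3 = 6.66
  [9→15]: (1.03+0.09)/2 × 6 = 3.36
  Sum = 105.525 mcg/mL·hr
IV tail: 0.09/0.4 = 0.225; AUC_iv,0→∞ = 105.525 + 0.225 = 105.75 mcg/mL·hr
Trapezoidal AUC_0→8.5 (intramuscular injection):
  [0→1]: (0.00+51.39)/2 × 1 = 25.695
  [1→1.5]: (51.39+53.36)/2 × 0.5 = 26.1875
  [1.5→3]: (53.36+38.05)/2 × 1.5 = 68.5575
  [3→4]: (38.05+26.90)/2 × 1 = 32.475
  [4→8]: (26.90+5.65)/2 × 4 = 65.1
  [8→8.5]: (5.65+4.63)/2 × 0.5 = 2.57
  Sum = 220.585 mcg/mL·hr
intramuscular injection tail: 4.63/0.4 = 11.575; AUC_ev,0→∞ = 220.585 + 11.575 = 232.16 mcg/mL·hr
F = (AUC_ev/D_ev)/(AUC_iv/D_iv) = (232.16/50)/(105.75/20) = 4.6432/5.2875 = 0.8781

F = 0.878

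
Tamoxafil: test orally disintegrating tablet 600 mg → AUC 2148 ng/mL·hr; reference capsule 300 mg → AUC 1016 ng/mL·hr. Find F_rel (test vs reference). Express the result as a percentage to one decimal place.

F_rel = 105.7%

F_rel = (AUC_test/D_test) / (AUC_ref/D_ref)
      = (2148/600) / (1016/300)
      = 3.58 / 3.38667 = 1.0571 = 105.71%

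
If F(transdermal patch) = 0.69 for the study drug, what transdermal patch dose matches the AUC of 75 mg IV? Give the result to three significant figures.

D_transdermal = 109 mg

For equal systemic exposure: F × D_ev = D_iv
D_ev = D_iv / F = 75 / 0.69 = 108.696 mg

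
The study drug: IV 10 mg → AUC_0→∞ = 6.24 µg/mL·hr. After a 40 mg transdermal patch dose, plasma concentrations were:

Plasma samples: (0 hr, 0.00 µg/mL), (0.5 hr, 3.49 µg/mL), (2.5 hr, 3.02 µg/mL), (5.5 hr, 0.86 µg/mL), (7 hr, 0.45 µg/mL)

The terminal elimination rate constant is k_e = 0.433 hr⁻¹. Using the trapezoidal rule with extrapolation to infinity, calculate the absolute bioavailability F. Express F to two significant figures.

Trapezoidal AUC_0→7 (transdermal patch):
  [0→0.5]: (0.00+3.49)/2 × 0.5 = 0.8725
  [0.5→2.5]: (3.49+3.02)/2 × 2 = 6.51
  [2.5→5.5]: (3.02+0.86)/2 × 3 = 5.82
  [5.5→7]: (0.86+0.45)/2 × 1.5 = 0.9825
  Sum = 14.185 µg/mL·hr
Tail: C_last/k_e = 0.45/0.433 = 1.039
AUC_0→∞ (transdermal patch) = 14.185 + 1.039 = 15.224 µg/mL·hr
F = (AUC_ev/D_ev)/(AUC_iv/D_iv) = (15.224/40)/(6.24/10) = 0.3806/0.624 = 0.6099

F = 0.61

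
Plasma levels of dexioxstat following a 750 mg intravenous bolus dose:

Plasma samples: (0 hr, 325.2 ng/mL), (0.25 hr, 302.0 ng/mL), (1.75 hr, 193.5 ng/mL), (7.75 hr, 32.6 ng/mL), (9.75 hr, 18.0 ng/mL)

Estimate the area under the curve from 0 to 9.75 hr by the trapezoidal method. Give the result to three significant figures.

Trapezoidal AUC_0→9.75:
  [0→0.25]: (325.2+302.0)/2 × 0.25 = 78.4
  [0.25→1.75]: (302.0+193.5)/2 × 1.5 = 371.625
  [1.75→7.75]: (193.5+32.6)/2 × 6 = 678.3
  [7.75→9.75]: (32.6+18.0)/2 × 2 = 50.6
  Sum = 1178.925 ng/mL·hr

AUC = 1180 ng/mL·hr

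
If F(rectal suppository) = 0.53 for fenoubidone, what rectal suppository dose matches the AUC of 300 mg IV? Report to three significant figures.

D_rectal = 566 mg

For equal systemic exposure: F × D_ev = D_iv
D_ev = D_iv / F = 300 / 0.53 = 566.038 mg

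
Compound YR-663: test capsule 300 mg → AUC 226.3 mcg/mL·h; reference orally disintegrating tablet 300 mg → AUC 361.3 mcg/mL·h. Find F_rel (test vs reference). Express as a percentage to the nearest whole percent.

F_rel = (AUC_test/D_test) / (AUC_ref/D_ref)
      = (226.3/300) / (361.3/300)
      = 0.754333 / 1.20433 = 0.6264 = 62.64%

F_rel = 63%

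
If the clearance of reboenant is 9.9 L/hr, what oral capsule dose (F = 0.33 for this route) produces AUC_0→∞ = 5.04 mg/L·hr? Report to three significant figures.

Dose = 151 mg

Dose = CL × AUC_0→∞ / F
     = 9.9 × 5.04 / 0.33 = 151.2 mg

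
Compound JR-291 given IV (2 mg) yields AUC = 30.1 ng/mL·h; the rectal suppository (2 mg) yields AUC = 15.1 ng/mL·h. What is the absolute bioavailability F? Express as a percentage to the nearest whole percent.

F = 50%

F = (AUC_ev / D_ev) / (AUC_iv / D_iv)
  = (15.1/2) / (30.1/2)
  = 7.55 / 15.05 = 0.5017
  = 50.17%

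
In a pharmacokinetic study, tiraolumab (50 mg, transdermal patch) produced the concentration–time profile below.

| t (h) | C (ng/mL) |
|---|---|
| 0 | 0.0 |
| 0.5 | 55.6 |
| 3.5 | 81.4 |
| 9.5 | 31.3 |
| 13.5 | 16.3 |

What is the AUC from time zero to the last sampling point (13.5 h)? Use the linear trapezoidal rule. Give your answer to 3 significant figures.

Trapezoidal AUC_0→13.5:
  [0→0.5]: (0.0+55.6)/2 × 0.5 = 13.9
  [0.5→3.5]: (55.6+81.4)/2 × 3 = 205.5
  [3.5→9.5]: (81.4+31.3)/2 × 6 = 338.1
  [9.5→13.5]: (31.3+16.3)/2 × 4 = 95.2
  Sum = 652.7 ng/mL·h

AUC = 653 ng/mL·h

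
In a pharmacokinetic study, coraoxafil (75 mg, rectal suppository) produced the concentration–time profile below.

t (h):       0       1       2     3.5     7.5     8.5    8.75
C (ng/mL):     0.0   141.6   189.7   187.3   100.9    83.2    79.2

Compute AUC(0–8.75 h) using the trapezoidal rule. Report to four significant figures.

Trapezoidal AUC_0→8.75:
  [0→1]: (0.0+141.6)/2 × 1 = 70.8
  [1→2]: (141.6+189.7)/2 × 1 = 165.65
  [2→3.5]: (189.7+187.3)/2 × 1.5 = 282.75
  [3.5→7.5]: (187.3+100.9)/2 × 4 = 576.4
  [7.5→8.5]: (100.9+83.2)/2 × 1 = 92.05
  [8.5→8.75]: (83.2+79.2)/2 × 0.25 = 20.3
  Sum = 1207.95 ng/mL·h

AUC = 1208 ng/mL·h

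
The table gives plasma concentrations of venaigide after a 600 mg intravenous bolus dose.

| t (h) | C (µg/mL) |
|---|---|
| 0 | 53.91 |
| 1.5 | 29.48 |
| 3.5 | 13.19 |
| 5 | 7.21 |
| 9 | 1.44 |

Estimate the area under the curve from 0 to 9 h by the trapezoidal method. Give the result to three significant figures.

Trapezoidal AUC_0→9:
  [0→1.5]: (53.91+29.48)/2 × 1.5 = 62.5425
  [1.5→3.5]: (29.48+13.19)/2 × 2 = 42.67
  [3.5→5]: (13.19+7.21)/2 × 1.5 = 15.3
  [5→9]: (7.21+1.44)/2 × 4 = 17.3
  Sum = 137.8125 µg/mL·h

AUC = 138 µg/mL·h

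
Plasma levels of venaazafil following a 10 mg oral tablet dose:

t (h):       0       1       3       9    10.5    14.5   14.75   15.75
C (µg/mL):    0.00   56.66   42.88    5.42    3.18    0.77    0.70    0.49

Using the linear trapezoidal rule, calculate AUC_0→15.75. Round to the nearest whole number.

Trapezoidal AUC_0→15.75:
  [0→1]: (0.00+56.66)/2 × 1 = 28.33
  [1→3]: (56.66+42.88)/2 × 2 = 99.54
  [3→9]: (42.88+5.42)/2 × 6 = 144.9
  [9→10.5]: (5.42+3.18)/2 × 1.5 = 6.45
  [10.5→14.5]: (3.18+0.77)/2 × 4 = 7.9
  [14.5→14.75]: (0.77+0.70)/2 × 0.25 = 0.18375
  [14.75→15.75]: (0.70+0.49)/2 × 1 = 0.595
  Sum = 287.89875 µg/mL·h

AUC = 288 µg/mL·h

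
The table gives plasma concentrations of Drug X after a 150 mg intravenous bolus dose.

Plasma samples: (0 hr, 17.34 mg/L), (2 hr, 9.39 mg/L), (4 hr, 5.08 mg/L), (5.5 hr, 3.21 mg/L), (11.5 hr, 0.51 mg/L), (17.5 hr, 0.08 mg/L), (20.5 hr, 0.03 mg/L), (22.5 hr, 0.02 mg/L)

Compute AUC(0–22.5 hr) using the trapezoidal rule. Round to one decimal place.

AUC = 60.6 mg/L·hr

Trapezoidal AUC_0→22.5:
  [0→2]: (17.34+9.39)/2 × 2 = 26.73
  [2→4]: (9.39+5.08)/2 × 2 = 14.47
  [4→5.5]: (5.08+3.21)/2 × 1.5 = 6.2175
  [5.5→11.5]: (3.21+0.51)/2 × 6 = 11.16
  [11.5→17.5]: (0.51+0.08)/2 × 6 = 1.77
  [17.5→20.5]: (0.08+0.03)/2 × 3 = 0.165
  [20.5→22.5]: (0.03+0.02)/2 × 2 = 0.05
  Sum = 60.5625 mg/L·hr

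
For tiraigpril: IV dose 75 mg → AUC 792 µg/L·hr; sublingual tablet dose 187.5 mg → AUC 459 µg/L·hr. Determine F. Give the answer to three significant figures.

F = (AUC_ev / D_ev) / (AUC_iv / D_iv)
  = (459/187.5) / (792/75)
  = 2.448 / 10.56 = 0.2318

F = 0.232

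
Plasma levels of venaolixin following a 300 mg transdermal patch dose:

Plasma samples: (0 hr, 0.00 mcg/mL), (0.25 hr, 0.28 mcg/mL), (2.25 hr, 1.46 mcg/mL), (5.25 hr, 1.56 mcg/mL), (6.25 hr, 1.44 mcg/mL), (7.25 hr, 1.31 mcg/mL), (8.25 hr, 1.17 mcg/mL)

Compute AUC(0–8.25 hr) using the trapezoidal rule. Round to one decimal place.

AUC = 10.4 mcg/mL·hr

Trapezoidal AUC_0→8.25:
  [0→0.25]: (0.00+0.28)/2 × 0.25 = 0.035
  [0.25→2.25]: (0.28+1.46)/2 × 2 = 1.74
  [2.25→5.25]: (1.46+1.56)/2 × 3 = 4.53
  [5.25→6.25]: (1.56+1.44)/2 × 1 = 1.5
  [6.25→7.25]: (1.44+1.31)/2 × 1 = 1.375
  [7.25→8.25]: (1.31+1.17)/2 × 1 = 1.24
  Sum = 10.42 mcg/mL·hr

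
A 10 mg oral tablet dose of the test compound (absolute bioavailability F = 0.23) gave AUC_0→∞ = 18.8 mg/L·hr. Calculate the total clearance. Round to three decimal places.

CL = 0.122 L/hr

CL = F × Dose / AUC_0→∞
   = 0.23 × 10 / 18.8 = 0.12234 L/hr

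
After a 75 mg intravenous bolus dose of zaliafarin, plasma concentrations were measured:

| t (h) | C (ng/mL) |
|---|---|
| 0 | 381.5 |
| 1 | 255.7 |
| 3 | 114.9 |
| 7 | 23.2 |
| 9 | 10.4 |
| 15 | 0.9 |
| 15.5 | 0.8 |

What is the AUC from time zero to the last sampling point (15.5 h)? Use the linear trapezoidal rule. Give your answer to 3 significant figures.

Trapezoidal AUC_0→15.5:
  [0→1]: (381.5+255.7)/2 × 1 = 318.6
  [1→3]: (255.7+114.9)/2 × 2 = 370.6
  [3→7]: (114.9+23.2)/2 × 4 = 276.2
  [7→9]: (23.2+10.4)/2 × 2 = 33.6
  [9→15]: (10.4+0.9)/2 × 6 = 33.9
  [15→15.5]: (0.9+0.8)/2 × 0.5 = 0.425
  Sum = 1033.325 ng/mL·h

AUC = 1030 ng/mL·h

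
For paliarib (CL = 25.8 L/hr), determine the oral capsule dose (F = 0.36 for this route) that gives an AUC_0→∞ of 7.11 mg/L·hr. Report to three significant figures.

Dose = CL × AUC_0→∞ / F
     = 25.8 × 7.11 / 0.36 = 509.55 mg

Dose = 510 mg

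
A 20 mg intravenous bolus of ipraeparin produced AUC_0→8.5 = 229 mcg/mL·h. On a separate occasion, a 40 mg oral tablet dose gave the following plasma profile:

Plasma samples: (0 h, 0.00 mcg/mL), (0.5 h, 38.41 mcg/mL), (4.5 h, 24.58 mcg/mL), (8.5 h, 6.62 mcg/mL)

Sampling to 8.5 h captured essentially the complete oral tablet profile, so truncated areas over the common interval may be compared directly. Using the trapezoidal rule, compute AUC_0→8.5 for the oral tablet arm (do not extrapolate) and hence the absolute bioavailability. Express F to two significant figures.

Trapezoidal AUC_0→8.5 (oral tablet):
  [0→0.5]: (0.00+38.41)/2 × 0.5 = 9.6025
  [0.5→4.5]: (38.41+24.58)/2 × 4 = 125.98
  [4.5→8.5]: (24.58+6.62)/2 × 4 = 62.4
  Sum = 197.9825 mcg/mL·h
F = (AUC_ev/D_ev)/(AUC_iv/D_iv) = (197.9825/40)/(229/20) = 4.9495625/11.45 = 0.4323

F = 0.43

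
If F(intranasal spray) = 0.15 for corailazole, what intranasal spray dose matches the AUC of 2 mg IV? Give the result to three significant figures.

D_intranasal = 13.3 mg

For equal systemic exposure: F × D_ev = D_iv
D_ev = D_iv / F = 2 / 0.15 = 13.3333 mg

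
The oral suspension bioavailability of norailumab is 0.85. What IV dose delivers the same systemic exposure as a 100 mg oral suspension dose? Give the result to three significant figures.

D_iv = 85.0 mg

Systemic exposure from an extravascular dose = F × D_ev, so the equivalent IV dose is F × D_ev.
D_iv = F × D_ev = 0.85 × 100 = 85 mg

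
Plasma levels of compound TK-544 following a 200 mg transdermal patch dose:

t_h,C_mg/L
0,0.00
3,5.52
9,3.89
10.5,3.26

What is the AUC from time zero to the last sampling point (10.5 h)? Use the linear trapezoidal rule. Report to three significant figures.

Trapezoidal AUC_0→10.5:
  [0→3]: (0.00+5.52)/2 × 3 = 8.28
  [3→9]: (5.52+3.89)/2 × 6 = 28.23
  [9→10.5]: (3.89+3.26)/2 × 1.5 = 5.3625
  Sum = 41.8725 mg/L·h

AUC = 41.9 mg/L·h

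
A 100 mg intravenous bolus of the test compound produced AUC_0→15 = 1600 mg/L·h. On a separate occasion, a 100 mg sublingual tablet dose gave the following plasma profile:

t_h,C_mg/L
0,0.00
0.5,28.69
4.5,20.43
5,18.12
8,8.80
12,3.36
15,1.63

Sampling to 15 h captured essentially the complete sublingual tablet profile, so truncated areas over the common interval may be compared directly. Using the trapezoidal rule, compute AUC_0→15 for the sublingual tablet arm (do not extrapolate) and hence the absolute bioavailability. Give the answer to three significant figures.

Trapezoidal AUC_0→15 (sublingual tablet):
  [0→0.5]: (0.00+28.69)/2 × 0.5 = 7.1725
  [0.5→4.5]: (28.69+20.43)/2 × 4 = 98.24
  [4.5→5]: (20.43+18.12)/2 × 0.5 = 9.6375
  [5→8]: (18.12+8.80)/2 × 3 = 40.38
  [8→12]: (8.80+3.36)/2 × 4 = 24.32
  [12→15]: (3.36+1.63)/2 × 3 = 7.485
  Sum = 187.235 mg/L·h
F = (AUC_ev/D_ev)/(AUC_iv/D_iv) = (187.235/100)/(1600/100) = 1.87235/16 = 0.1170

F = 0.117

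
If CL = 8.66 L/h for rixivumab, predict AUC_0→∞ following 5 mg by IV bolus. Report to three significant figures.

AUC_0→∞ = Dose_iv / CL
        = 5 / 8.66 = 0.577367 mg/L·h

AUC = 0.577 mg/L·h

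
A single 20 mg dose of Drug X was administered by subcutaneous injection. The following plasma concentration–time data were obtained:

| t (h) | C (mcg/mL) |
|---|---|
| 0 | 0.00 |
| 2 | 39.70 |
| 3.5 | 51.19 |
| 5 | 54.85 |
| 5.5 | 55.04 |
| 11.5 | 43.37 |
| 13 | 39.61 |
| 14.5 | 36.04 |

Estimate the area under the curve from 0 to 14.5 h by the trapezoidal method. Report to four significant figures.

AUC = 629.1 mcg/mL·h

Trapezoidal AUC_0→14.5:
  [0→2]: (0.00+39.70)/2 × 2 = 39.7
  [2→3.5]: (39.70+51.19)/2 × 1.5 = 68.1675
  [3.5→5]: (51.19+54.85)/2 × 1.5 = 79.53
  [5→5.5]: (54.85+55.04)/2 × 0.5 = 27.4725
  [5.5→11.5]: (55.04+43.37)/2 × 6 = 295.23
  [11.5→13]: (43.37+39.61)/2 × 1.5 = 62.235
  [13→14.5]: (39.61+36.04)/2 × 1.5 = 56.7375
  Sum = 629.0725 mcg/mL·h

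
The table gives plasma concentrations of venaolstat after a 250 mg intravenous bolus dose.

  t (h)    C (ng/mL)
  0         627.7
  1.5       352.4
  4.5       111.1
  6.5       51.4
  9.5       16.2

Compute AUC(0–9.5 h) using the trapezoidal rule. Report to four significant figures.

Trapezoidal AUC_0→9.5:
  [0→1.5]: (627.7+352.4)/2 × 1.5 = 735.075
  [1.5→4.5]: (352.4+111.1)/2 × 3 = 695.25
  [4.5→6.5]: (111.1+51.4)/2 × 2 = 162.5
  [6.5→9.5]: (51.4+16.2)/2 × 3 = 101.4
  Sum = 1694.225 ng/mL·h

AUC = 1694 ng/mL·h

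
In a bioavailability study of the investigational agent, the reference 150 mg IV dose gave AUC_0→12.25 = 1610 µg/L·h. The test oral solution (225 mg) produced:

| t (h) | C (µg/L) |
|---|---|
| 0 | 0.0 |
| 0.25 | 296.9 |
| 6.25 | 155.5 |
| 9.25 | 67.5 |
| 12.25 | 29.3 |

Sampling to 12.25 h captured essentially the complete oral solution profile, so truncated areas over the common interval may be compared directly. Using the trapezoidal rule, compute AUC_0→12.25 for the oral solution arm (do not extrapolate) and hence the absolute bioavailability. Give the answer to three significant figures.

Trapezoidal AUC_0→12.25 (oral solution):
  [0→0.25]: (0.0+296.9)/2 × 0.25 = 37.1125
  [0.25→6.25]: (296.9+155.5)/2 × 6 = 1357.2
  [6.25→9.25]: (155.5+67.5)/2 × 3 = 334.5
  [9.25→12.25]: (67.5+29.3)/2 × 3 = 145.2
  Sum = 1874.0125 µg/L·h
F = (AUC_ev/D_ev)/(AUC_iv/D_iv) = (1874.0125/225)/(1610/150) = 8.32894/10.7333 = 0.7760

F = 0.776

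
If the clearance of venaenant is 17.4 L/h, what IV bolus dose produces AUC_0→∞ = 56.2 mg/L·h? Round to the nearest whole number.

Dose = 978 mg

Dose_iv = CL × AUC_0→∞
     = 17.4 × 56.2 = 977.88 mg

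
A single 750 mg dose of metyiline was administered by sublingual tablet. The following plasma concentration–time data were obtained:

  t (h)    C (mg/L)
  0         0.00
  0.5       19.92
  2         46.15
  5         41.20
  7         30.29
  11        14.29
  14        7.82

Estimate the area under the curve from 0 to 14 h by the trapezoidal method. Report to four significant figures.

Trapezoidal AUC_0→14:
  [0→0.5]: (0.00+19.92)/2 × 0.5 = 4.98
  [0.5→2]: (19.92+46.15)/2 × 1.5 = 49.5525
  [2→5]: (46.15+41.20)/2 × 3 = 131.025
  [5→7]: (41.20+30.29)/2 × 2 = 71.49
  [7→11]: (30.29+14.29)/2 × 4 = 89.16
  [11→14]: (14.29+7.82)/2 × 3 = 33.165
  Sum = 379.3725 mg/L·h

AUC = 379.4 mg/L·h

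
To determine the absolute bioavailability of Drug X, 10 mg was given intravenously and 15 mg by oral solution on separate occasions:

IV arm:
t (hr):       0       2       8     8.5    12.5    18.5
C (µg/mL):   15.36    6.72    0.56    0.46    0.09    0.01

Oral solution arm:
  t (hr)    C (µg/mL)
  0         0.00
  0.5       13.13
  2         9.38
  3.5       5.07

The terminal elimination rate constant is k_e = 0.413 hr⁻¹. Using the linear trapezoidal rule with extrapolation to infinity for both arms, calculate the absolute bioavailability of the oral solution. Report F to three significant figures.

Trapezoidal AUC_0→18.5 (IV):
  [0→2]: (15.36+6.72)/2 × 2 = 22.08
  [2→8]: (6.72+0.56)/2 × 6 = 21.84
  [8→8.5]: (0.56+0.46)/2 × 0.5 = 0.255
  [8.5→12.5]: (0.46+0.09)/2 × 4 = 1.1
  [12.5→18.5]: (0.09+0.01)/2 × 6 = 0.3
  Sum = 45.575 µg/mL·hr
IV tail: 0.01/0.413 = 0.024; AUC_iv,0→∞ = 45.575 + 0.024 = 45.599 µg/mL·hr
Trapezoidal AUC_0→3.5 (oral solution):
  [0→0.5]: (0.00+13.13)/2 × 0.5 = 3.2825
  [0.5→2]: (13.13+9.38)/2 × 1.5 = 16.8825
  [2→3.5]: (9.38+5.07)/2 × 1.5 = 10.8375
  Sum = 31.0025 µg/mL·hr
oral solution tail: 5.07/0.413 = 12.276; AUC_ev,0→∞ = 31.0025 + 12.276 = 43.2785 µg/mL·hr
F = (AUC_ev/D_ev)/(AUC_iv/D_iv) = (43.2785/15)/(45.599/10) = 2.88523/4.5599 = 0.6327

F = 0.633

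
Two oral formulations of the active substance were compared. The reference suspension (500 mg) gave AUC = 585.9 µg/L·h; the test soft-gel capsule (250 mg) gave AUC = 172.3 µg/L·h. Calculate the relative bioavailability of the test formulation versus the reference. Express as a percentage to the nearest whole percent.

F_rel = 59%

F_rel = (AUC_test/D_test) / (AUC_ref/D_ref)
      = (172.3/250) / (585.9/500)
      = 0.6892 / 1.1718 = 0.5882 = 58.82%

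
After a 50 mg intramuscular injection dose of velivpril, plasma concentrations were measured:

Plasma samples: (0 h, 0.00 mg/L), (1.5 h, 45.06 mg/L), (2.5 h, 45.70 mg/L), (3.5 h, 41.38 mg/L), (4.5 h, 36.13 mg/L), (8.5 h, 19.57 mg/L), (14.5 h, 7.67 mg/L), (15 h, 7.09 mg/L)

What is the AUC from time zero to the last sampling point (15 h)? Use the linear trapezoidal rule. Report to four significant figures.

Trapezoidal AUC_0→15:
  [0→1.5]: (0.00+45.06)/2 × 1.5 = 33.795
  [1.5→2.5]: (45.06+45.70)/2 × 1 = 45.38
  [2.5→3.5]: (45.70+41.38)/2 × 1 = 43.54
  [3.5→4.5]: (41.38+36.13)/2 × 1 = 38.755
  [4.5→8.5]: (36.13+19.57)/2 × 4 = 111.4
  [8.5→14.5]: (19.57+7.67)/2 × 6 = 81.72
  [14.5→15]: (7.67+7.09)/2 × 0.5 = 3.69
  Sum = 358.28 mg/L·h

AUC = 358.3 mg/L·h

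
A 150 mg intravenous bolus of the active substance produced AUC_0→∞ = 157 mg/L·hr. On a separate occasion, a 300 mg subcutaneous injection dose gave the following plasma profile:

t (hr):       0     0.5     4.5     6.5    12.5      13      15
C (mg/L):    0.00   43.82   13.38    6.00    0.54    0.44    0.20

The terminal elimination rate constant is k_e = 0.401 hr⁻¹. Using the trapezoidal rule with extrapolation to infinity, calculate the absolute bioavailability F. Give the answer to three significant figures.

F = 0.528

Trapezoidal AUC_0→15 (subcutaneous injection):
  [0→0.5]: (0.00+43.82)/2 × 0.5 = 10.955
  [0.5→4.5]: (43.82+13.38)/2 × 4 = 114.4
  [4.5→6.5]: (13.38+6.00)/2 × 2 = 19.38
  [6.5→12.5]: (6.00+0.54)/2 × 6 = 19.62
  [12.5→13]: (0.54+0.44)/2 × 0.5 = 0.245
  [13→15]: (0.44+0.20)/2 × 2 = 0.64
  Sum = 165.24 mg/L·hr
Tail: C_last/k_e = 0.20/0.401 = 0.499
AUC_0→∞ (subcutaneous injection) = 165.24 + 0.499 = 165.739 mg/L·hr
F = (AUC_ev/D_ev)/(AUC_iv/D_iv) = (165.739/300)/(157/150) = 0.552463/1.04667 = 0.5278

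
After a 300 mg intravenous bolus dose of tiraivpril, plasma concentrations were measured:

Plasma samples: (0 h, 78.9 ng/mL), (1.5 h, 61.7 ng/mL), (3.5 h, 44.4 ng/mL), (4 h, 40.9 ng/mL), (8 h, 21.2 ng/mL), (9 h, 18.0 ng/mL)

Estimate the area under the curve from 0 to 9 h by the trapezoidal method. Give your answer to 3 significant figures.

AUC = 377 ng/mL·h

Trapezoidal AUC_0→9:
  [0→1.5]: (78.9+61.7)/2 × 1.5 = 105.45
  [1.5→3.5]: (61.7+44.4)/2 × 2 = 106.1
  [3.5→4]: (44.4+40.9)/2 × 0.5 = 21.325
  [4→8]: (40.9+21.2)/2 × 4 = 124.2
  [8→9]: (21.2+18.0)/2 × 1 = 19.6
  Sum = 376.675 ng/mL·h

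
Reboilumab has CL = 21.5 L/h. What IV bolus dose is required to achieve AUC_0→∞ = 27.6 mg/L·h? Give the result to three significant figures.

Dose = 593 mg

Dose_iv = CL × AUC_0→∞
     = 21.5 × 27.6 = 593.4 mg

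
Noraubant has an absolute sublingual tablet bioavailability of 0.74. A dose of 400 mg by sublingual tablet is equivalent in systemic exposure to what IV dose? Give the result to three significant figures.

Systemic exposure from an extravascular dose = F × D_ev, so the equivalent IV dose is F × D_ev.
D_iv = F × D_ev = 0.74 × 400 = 296 mg

D_iv = 296 mg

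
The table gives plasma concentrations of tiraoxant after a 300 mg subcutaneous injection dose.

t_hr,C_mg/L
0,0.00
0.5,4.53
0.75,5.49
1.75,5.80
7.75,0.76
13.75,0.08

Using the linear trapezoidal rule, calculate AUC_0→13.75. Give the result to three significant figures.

AUC = 30.2 mg/L·hr

Trapezoidal AUC_0→13.75:
  [0→0.5]: (0.00+4.53)/2 × 0.5 = 1.1325
  [0.5→0.75]: (4.53+5.49)/2 × 0.25 = 1.2525
  [0.75→1.75]: (5.49+5.80)/2 × 1 = 5.645
  [1.75→7.75]: (5.80+0.76)/2 × 6 = 19.68
  [7.75→13.75]: (0.76+0.08)/2 × 6 = 2.52
  Sum = 30.23 mg/L·hr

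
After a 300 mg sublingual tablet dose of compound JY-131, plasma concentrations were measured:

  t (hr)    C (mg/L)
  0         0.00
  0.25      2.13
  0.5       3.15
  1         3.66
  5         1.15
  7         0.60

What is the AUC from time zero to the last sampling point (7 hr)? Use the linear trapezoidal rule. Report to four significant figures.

AUC = 14.00 mg/L·hr

Trapezoidal AUC_0→7:
  [0→0.25]: (0.00+2.13)/2 × 0.25 = 0.26625
  [0.25→0.5]: (2.13+3.15)/2 × 0.25 = 0.66
  [0.5→1]: (3.15+3.66)/2 × 0.5 = 1.7025
  [1→5]: (3.66+1.15)/2 × 4 = 9.62
  [5→7]: (1.15+0.60)/2 × 2 = 1.75
  Sum = 13.99875 mg/L·hr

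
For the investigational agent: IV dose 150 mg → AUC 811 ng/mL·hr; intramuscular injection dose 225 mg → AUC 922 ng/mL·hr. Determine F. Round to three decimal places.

F = 0.758

F = (AUC_ev / D_ev) / (AUC_iv / D_iv)
  = (922/225) / (811/150)
  = 4.09778 / 5.40667 = 0.7579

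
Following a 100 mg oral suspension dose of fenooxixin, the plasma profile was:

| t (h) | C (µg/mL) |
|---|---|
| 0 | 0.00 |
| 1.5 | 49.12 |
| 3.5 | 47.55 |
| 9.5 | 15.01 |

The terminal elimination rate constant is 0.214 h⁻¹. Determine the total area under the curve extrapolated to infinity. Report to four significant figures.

Trapezoidal AUC_0→9.5:
  [0→1.5]: (0.00+49.12)/2 × 1.5 = 36.84
  [1.5→3.5]: (49.12+47.55)/2 × 2 = 96.67
  [3.5→9.5]: (47.55+15.01)/2 × 6 = 187.68
  Sum = 321.19 µg/mL·h
Extrapolated tail: C_last / k_e = 15.01 / 0.214 = 70.140
AUC_0→∞ = 321.19 + 70.140 = 391.33 µg/mL·h

AUC = 391.3 µg/mL·h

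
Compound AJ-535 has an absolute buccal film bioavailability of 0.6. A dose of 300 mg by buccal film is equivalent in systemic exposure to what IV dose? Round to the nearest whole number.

Systemic exposure from an extravascular dose = F × D_ev, so the equivalent IV dose is F × D_ev.
D_iv = F × D_ev = 0.6 × 300 = 180 mg

D_iv = 180 mg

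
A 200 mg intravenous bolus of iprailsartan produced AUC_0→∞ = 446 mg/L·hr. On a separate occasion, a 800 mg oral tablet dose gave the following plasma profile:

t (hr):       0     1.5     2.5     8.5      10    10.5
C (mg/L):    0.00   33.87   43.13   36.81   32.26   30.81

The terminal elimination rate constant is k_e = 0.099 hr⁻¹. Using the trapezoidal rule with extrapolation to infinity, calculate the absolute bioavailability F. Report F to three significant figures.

Trapezoidal AUC_0→10.5 (oral tablet):
  [0→1.5]: (0.00+33.87)/2 × 1.5 = 25.4025
  [1.5→2.5]: (33.87+43.13)/2 × 1 = 38.5
  [2.5→8.5]: (43.13+36.81)/2 × 6 = 239.82
  [8.5→10]: (36.81+32.26)/2 × 1.5 = 51.8025
  [10→10.5]: (32.26+30.81)/2 × 0.5 = 15.7675
  Sum = 371.2925 mg/L·hr
Tail: C_last/k_e = 30.81/0.099 = 311.212
AUC_0→∞ (oral tablet) = 371.2925 + 311.212 = 682.5045 mg/L·hr
F = (AUC_ev/D_ev)/(AUC_iv/D_iv) = (682.5045/800)/(446/200) = 0.853131/2.23 = 0.3826

F = 0.383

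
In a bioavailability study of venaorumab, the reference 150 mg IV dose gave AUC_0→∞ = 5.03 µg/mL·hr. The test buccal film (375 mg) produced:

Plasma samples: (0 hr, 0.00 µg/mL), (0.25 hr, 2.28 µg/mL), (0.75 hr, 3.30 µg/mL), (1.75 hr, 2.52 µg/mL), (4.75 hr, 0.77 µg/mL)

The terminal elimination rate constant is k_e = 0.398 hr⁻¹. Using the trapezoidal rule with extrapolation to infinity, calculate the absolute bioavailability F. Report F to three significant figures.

F = 0.911

Trapezoidal AUC_0→4.75 (buccal film):
  [0→0.25]: (0.00+2.28)/2 × 0.25 = 0.285
  [0.25→0.75]: (2.28+3.30)/2 × 0.5 = 1.395
  [0.75→1.75]: (3.30+2.52)/2 × 1 = 2.91
  [1.75→4.75]: (2.52+0.77)/2 × 3 = 4.935
  Sum = 9.525 µg/mL·hr
Tail: C_last/k_e = 0.77/0.398 = 1.935
AUC_0→∞ (buccal film) = 9.525 + 1.935 = 11.46 µg/mL·hr
F = (AUC_ev/D_ev)/(AUC_iv/D_iv) = (11.46/375)/(5.03/150) = 0.03056/0.0335333 = 0.9113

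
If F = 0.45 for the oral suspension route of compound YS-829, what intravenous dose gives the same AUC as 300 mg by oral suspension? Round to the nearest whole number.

D_iv = 135 mg

Systemic exposure from an extravascular dose = F × D_ev, so the equivalent IV dose is F × D_ev.
D_iv = F × D_ev = 0.45 × 300 = 135 mg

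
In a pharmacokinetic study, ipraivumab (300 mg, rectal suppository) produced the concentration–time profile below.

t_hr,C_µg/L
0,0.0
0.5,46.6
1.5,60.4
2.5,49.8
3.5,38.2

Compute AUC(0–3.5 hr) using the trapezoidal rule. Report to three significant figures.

AUC = 164 µg/L·hr

Trapezoidal AUC_0→3.5:
  [0→0.5]: (0.0+46.6)/2 × 0.5 = 11.65
  [0.5→1.5]: (46.6+60.4)/2 × 1 = 53.5
  [1.5→2.5]: (60.4+49.8)/2 × 1 = 55.1
  [2.5→3.5]: (49.8+38.2)/2 × 1 = 44.0
  Sum = 164.25 µg/L·hr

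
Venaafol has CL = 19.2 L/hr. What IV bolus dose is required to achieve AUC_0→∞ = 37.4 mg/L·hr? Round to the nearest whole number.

Dose = 718 mg

Dose_iv = CL × AUC_0→∞
     = 19.2 × 37.4 = 718.08 mg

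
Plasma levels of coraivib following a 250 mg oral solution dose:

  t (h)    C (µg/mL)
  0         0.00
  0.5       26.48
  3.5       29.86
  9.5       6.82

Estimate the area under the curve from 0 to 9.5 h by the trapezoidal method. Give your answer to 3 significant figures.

AUC = 201 µg/mL·h

Trapezoidal AUC_0→9.5:
  [0→0.5]: (0.00+26.48)/2 × 0.5 = 6.62
  [0.5→3.5]: (26.48+29.86)/2 × 3 = 84.51
  [3.5→9.5]: (29.86+6.82)/2 × 6 = 110.04
  Sum = 201.17 µg/mL·h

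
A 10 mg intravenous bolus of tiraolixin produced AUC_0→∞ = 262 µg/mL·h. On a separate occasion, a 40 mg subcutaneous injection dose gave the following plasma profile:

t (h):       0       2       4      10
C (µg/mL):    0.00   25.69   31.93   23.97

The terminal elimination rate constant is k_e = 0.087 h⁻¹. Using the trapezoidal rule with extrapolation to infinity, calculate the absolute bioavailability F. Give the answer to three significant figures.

F = 0.502

Trapezoidal AUC_0→10 (subcutaneous injection):
  [0→2]: (0.00+25.69)/2 × 2 = 25.69
  [2→4]: (25.69+31.93)/2 × 2 = 57.62
  [4→10]: (31.93+23.97)/2 × 6 = 167.7
  Sum = 251.01 µg/mL·h
Tail: C_last/k_e = 23.97/0.087 = 275.517
AUC_0→∞ (subcutaneous injection) = 251.01 + 275.517 = 526.527 µg/mL·h
F = (AUC_ev/D_ev)/(AUC_iv/D_iv) = (526.527/40)/(262/10) = 13.163175/26.2 = 0.5024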